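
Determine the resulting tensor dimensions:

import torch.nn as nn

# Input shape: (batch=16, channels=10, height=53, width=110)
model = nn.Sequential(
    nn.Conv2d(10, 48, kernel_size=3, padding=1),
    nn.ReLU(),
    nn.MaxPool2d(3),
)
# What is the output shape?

Input shape: (16, 10, 53, 110)
  -> after Conv2d: (16, 48, 53, 110)
  -> after ReLU: (16, 48, 53, 110)
Output shape: (16, 48, 17, 36)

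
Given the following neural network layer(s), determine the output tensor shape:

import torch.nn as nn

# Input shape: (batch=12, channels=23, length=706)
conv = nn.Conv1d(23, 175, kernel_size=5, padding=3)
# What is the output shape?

Input shape: (12, 23, 706)
Output shape: (12, 175, 708)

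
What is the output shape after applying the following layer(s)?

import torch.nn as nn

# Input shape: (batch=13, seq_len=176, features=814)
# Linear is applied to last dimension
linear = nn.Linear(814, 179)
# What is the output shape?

Input shape: (13, 176, 814)
Output shape: (13, 176, 179)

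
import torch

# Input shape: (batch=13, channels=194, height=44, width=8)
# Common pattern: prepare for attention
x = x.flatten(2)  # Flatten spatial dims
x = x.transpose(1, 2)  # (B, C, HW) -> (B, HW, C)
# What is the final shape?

Input shape: (13, 194, 44, 8)
  -> after flatten(2): (13, 194, 352)
Output shape: (13, 352, 194)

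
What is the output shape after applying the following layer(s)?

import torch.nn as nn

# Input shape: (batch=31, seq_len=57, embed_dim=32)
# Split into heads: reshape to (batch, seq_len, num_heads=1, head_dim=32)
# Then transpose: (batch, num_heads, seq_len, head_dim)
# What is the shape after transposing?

Input shape: (31, 57, 32)
  -> after reshape: (31, 57, 1, 32)
Output shape: (31, 1, 57, 32)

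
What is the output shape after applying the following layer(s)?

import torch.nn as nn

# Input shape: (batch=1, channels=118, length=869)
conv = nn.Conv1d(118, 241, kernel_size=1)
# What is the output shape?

Input shape: (1, 118, 869)
Output shape: (1, 241, 869)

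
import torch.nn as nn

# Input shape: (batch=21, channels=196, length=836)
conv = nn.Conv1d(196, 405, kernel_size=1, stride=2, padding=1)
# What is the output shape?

Input shape: (21, 196, 836)
Output shape: (21, 405, 419)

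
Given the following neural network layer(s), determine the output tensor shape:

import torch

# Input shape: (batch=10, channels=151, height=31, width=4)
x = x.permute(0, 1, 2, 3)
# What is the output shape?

Input shape: (10, 151, 31, 4)
Output shape: (10, 151, 31, 4)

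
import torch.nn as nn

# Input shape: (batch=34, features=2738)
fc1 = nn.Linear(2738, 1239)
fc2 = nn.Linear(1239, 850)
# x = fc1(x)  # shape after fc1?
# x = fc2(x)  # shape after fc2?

Input shape: (34, 2738)
  -> after fc1: (34, 1239)
Output shape: (34, 850)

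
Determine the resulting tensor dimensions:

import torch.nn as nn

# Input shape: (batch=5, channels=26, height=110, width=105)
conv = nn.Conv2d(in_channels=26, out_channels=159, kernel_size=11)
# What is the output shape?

Input shape: (5, 26, 110, 105)
Output shape: (5, 159, 100, 95)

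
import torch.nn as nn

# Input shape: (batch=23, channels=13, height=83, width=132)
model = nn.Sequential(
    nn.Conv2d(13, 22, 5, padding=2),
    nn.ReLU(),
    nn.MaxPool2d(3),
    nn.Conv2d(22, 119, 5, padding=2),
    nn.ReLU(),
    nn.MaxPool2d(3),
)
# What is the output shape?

Input shape: (23, 13, 83, 132)
  -> after first Conv2d: (23, 22, 83, 132)
  -> after first MaxPool2d: (23, 22, 27, 44)
  -> after second Conv2d: (23, 119, 27, 44)
Output shape: (23, 119, 9, 14)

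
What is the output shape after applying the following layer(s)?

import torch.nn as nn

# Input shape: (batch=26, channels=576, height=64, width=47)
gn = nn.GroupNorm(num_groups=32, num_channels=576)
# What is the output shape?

Input shape: (26, 576, 64, 47)
Output shape: (26, 576, 64, 47)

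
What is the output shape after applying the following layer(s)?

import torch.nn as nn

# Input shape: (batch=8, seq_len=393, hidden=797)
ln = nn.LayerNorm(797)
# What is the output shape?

Input shape: (8, 393, 797)
Output shape: (8, 393, 797)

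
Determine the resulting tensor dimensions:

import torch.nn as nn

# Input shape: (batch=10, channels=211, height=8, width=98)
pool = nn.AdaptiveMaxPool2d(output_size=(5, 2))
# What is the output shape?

Input shape: (10, 211, 8, 98)
Output shape: (10, 211, 5, 2)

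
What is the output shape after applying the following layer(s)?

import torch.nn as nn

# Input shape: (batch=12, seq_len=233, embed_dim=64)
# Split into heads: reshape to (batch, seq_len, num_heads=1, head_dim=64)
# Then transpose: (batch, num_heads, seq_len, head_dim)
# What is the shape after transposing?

Input shape: (12, 233, 64)
  -> after reshape: (12, 233, 1, 64)
Output shape: (12, 1, 233, 64)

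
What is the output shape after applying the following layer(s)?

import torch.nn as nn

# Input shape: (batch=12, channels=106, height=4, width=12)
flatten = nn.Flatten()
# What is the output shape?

Input shape: (12, 106, 4, 12)
Output shape: (12, 5088)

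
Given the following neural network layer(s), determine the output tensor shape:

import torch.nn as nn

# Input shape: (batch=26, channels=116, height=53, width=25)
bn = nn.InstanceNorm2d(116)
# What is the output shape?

Input shape: (26, 116, 53, 25)
Output shape: (26, 116, 53, 25)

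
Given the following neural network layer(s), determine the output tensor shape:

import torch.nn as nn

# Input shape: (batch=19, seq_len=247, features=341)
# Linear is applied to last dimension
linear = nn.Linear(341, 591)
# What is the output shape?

Input shape: (19, 247, 341)
Output shape: (19, 247, 591)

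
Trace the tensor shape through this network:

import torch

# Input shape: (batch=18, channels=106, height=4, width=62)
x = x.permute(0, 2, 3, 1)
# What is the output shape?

Input shape: (18, 106, 4, 62)
Output shape: (18, 4, 62, 106)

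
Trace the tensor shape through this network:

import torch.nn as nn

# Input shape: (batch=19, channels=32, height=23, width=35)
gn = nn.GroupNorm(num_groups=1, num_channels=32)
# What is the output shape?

Input shape: (19, 32, 23, 35)
Output shape: (19, 32, 23, 35)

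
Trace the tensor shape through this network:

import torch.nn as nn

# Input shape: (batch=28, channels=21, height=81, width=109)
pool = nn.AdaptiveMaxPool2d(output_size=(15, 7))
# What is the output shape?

Input shape: (28, 21, 81, 109)
Output shape: (28, 21, 15, 7)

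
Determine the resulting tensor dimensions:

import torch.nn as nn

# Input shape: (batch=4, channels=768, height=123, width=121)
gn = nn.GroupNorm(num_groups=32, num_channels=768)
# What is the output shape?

Input shape: (4, 768, 123, 121)
Output shape: (4, 768, 123, 121)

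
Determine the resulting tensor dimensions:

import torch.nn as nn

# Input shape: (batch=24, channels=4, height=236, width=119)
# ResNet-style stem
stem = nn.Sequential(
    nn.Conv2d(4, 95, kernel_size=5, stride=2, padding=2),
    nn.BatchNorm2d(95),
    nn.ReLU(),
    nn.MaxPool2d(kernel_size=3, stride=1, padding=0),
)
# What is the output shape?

Input shape: (24, 4, 236, 119)
  -> after Conv2d 5x5 stride=2: (24, 95, 118, 60)
Output shape: (24, 95, 116, 58)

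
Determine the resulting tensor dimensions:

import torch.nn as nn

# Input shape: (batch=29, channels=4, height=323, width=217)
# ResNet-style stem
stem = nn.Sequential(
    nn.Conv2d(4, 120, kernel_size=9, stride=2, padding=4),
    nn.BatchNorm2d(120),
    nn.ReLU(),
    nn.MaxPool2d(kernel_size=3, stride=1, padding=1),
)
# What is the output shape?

Input shape: (29, 4, 323, 217)
  -> after Conv2d 9x9 stride=2: (29, 120, 162, 109)
Output shape: (29, 120, 162, 109)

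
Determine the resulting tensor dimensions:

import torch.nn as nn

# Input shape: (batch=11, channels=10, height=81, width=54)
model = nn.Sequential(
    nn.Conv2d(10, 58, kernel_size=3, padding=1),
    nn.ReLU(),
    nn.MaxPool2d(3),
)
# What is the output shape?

Input shape: (11, 10, 81, 54)
  -> after Conv2d: (11, 58, 81, 54)
  -> after ReLU: (11, 58, 81, 54)
Output shape: (11, 58, 27, 18)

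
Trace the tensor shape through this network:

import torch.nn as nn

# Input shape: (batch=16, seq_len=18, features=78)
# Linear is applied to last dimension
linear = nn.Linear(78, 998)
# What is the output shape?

Input shape: (16, 18, 78)
Output shape: (16, 18, 998)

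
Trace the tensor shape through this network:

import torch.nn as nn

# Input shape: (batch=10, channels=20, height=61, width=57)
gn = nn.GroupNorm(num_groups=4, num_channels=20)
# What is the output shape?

Input shape: (10, 20, 61, 57)
Output shape: (10, 20, 61, 57)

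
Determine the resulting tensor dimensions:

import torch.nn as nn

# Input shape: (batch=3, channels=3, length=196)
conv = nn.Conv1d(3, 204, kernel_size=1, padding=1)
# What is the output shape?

Input shape: (3, 3, 196)
Output shape: (3, 204, 198)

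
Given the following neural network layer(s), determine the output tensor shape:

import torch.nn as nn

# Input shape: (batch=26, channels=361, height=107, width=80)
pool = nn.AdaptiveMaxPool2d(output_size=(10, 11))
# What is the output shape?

Input shape: (26, 361, 107, 80)
Output shape: (26, 361, 10, 11)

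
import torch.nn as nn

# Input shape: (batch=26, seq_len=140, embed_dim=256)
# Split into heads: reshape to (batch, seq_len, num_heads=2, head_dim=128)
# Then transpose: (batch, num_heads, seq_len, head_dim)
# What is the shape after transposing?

Input shape: (26, 140, 256)
  -> after reshape: (26, 140, 2, 128)
Output shape: (26, 2, 140, 128)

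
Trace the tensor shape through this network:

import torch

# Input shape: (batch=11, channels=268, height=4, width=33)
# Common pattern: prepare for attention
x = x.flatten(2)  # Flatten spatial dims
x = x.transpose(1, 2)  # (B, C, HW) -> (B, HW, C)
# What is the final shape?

Input shape: (11, 268, 4, 33)
  -> after flatten(2): (11, 268, 132)
Output shape: (11, 132, 268)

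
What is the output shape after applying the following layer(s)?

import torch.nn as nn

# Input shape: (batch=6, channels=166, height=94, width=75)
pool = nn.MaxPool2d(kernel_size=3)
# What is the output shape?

Input shape: (6, 166, 94, 75)
Output shape: (6, 166, 31, 25)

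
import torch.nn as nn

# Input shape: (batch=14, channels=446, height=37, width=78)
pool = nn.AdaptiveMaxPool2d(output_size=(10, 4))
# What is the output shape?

Input shape: (14, 446, 37, 78)
Output shape: (14, 446, 10, 4)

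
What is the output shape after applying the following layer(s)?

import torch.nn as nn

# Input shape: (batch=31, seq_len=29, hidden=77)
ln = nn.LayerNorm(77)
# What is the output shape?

Input shape: (31, 29, 77)
Output shape: (31, 29, 77)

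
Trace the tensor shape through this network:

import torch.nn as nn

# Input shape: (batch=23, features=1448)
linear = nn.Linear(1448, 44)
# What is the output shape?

Input shape: (23, 1448)
Output shape: (23, 44)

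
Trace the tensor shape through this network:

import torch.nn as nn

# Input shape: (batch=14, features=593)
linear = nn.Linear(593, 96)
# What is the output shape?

Input shape: (14, 593)
Output shape: (14, 96)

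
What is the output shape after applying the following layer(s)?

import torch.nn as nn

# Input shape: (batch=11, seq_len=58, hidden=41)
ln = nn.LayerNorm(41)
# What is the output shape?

Input shape: (11, 58, 41)
Output shape: (11, 58, 41)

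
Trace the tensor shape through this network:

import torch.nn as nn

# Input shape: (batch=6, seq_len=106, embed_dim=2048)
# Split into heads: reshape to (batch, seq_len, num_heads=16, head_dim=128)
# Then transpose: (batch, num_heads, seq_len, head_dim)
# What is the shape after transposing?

Input shape: (6, 106, 2048)
  -> after reshape: (6, 106, 16, 128)
Output shape: (6, 16, 106, 128)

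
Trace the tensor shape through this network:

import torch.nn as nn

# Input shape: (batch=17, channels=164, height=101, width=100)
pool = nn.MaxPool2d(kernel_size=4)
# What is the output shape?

Input shape: (17, 164, 101, 100)
Output shape: (17, 164, 25, 25)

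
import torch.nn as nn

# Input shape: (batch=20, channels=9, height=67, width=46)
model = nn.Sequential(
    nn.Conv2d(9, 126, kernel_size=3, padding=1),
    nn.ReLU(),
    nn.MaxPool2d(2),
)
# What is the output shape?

Input shape: (20, 9, 67, 46)
  -> after Conv2d: (20, 126, 67, 46)
  -> after ReLU: (20, 126, 67, 46)
Output shape: (20, 126, 33, 23)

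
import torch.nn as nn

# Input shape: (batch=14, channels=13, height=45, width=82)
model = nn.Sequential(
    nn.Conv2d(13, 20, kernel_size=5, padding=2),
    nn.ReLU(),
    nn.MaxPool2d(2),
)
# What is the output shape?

Input shape: (14, 13, 45, 82)
  -> after Conv2d: (14, 20, 45, 82)
  -> after ReLU: (14, 20, 45, 82)
Output shape: (14, 20, 22, 41)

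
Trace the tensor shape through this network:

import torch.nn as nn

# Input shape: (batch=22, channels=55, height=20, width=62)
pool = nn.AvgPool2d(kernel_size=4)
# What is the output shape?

Input shape: (22, 55, 20, 62)
Output shape: (22, 55, 5, 15)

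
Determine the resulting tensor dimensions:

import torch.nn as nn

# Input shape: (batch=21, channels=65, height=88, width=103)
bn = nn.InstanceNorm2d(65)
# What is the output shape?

Input shape: (21, 65, 88, 103)
Output shape: (21, 65, 88, 103)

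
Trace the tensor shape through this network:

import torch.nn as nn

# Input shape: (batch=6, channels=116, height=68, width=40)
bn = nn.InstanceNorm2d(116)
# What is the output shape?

Input shape: (6, 116, 68, 40)
Output shape: (6, 116, 68, 40)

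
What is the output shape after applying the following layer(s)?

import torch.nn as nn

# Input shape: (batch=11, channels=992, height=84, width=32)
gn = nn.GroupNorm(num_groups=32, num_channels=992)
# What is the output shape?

Input shape: (11, 992, 84, 32)
Output shape: (11, 992, 84, 32)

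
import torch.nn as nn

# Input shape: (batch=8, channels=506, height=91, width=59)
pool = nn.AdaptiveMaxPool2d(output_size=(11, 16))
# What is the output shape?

Input shape: (8, 506, 91, 59)
Output shape: (8, 506, 11, 16)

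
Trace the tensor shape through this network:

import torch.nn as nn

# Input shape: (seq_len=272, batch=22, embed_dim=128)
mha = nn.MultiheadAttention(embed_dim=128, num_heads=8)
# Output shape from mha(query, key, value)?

Input shape: (272, 22, 128)
Output shape: (272, 22, 128)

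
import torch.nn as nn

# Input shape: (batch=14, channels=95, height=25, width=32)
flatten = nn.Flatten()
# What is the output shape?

Input shape: (14, 95, 25, 32)
Output shape: (14, 76000)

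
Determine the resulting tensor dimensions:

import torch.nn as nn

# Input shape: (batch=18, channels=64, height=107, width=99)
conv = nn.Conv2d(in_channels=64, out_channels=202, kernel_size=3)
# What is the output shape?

Input shape: (18, 64, 107, 99)
Output shape: (18, 202, 105, 97)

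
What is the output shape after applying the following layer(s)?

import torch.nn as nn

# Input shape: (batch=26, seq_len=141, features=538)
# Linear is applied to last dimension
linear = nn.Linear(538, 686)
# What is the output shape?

Input shape: (26, 141, 538)
Output shape: (26, 141, 686)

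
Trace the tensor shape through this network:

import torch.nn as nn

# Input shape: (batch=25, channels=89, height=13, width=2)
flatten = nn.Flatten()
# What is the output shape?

Input shape: (25, 89, 13, 2)
Output shape: (25, 2314)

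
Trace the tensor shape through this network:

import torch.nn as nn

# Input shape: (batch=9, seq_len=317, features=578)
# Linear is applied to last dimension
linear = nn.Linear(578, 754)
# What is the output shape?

Input shape: (9, 317, 578)
Output shape: (9, 317, 754)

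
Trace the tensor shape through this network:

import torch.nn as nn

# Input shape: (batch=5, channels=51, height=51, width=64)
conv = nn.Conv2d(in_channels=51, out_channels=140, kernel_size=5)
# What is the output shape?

Input shape: (5, 51, 51, 64)
Output shape: (5, 140, 47, 60)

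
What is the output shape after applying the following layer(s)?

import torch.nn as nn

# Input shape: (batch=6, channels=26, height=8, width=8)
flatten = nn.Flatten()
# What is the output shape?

Input shape: (6, 26, 8, 8)
Output shape: (6, 1664)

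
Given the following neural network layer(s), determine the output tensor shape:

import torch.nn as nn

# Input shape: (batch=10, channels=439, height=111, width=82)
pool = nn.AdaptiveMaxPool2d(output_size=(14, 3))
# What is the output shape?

Input shape: (10, 439, 111, 82)
Output shape: (10, 439, 14, 3)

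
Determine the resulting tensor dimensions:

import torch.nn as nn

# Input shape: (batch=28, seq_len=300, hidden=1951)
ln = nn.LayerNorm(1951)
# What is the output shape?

Input shape: (28, 300, 1951)
Output shape: (28, 300, 1951)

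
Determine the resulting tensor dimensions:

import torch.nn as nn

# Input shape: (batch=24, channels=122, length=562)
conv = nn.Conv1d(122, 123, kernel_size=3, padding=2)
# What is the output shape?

Input shape: (24, 122, 562)
Output shape: (24, 123, 564)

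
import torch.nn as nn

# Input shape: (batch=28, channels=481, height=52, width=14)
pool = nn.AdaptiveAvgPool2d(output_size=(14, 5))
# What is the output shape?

Input shape: (28, 481, 52, 14)
Output shape: (28, 481, 14, 5)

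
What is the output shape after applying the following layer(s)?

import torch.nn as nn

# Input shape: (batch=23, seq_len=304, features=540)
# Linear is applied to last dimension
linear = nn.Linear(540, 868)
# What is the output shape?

Input shape: (23, 304, 540)
Output shape: (23, 304, 868)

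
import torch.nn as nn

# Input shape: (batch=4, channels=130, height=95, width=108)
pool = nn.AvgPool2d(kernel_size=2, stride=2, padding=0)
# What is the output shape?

Input shape: (4, 130, 95, 108)
Output shape: (4, 130, 47, 54)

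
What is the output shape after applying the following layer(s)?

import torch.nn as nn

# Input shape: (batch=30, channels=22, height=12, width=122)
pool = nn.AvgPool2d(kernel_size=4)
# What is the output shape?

Input shape: (30, 22, 12, 122)
Output shape: (30, 22, 3, 30)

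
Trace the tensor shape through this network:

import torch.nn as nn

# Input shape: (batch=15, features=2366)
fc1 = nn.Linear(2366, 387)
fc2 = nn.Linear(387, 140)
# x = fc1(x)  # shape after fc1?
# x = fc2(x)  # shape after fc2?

Input shape: (15, 2366)
  -> after fc1: (15, 387)
Output shape: (15, 140)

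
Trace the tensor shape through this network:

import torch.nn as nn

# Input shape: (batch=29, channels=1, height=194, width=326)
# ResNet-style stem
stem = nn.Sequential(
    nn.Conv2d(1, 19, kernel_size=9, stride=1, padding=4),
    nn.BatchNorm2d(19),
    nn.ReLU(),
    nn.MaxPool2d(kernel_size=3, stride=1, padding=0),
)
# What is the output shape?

Input shape: (29, 1, 194, 326)
  -> after Conv2d 9x9 stride=1: (29, 19, 194, 326)
Output shape: (29, 19, 192, 324)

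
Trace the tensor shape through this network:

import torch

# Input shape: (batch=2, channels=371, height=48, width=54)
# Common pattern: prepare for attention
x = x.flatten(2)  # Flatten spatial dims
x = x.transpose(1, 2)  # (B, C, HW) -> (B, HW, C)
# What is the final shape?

Input shape: (2, 371, 48, 54)
  -> after flatten(2): (2, 371, 2592)
Output shape: (2, 2592, 371)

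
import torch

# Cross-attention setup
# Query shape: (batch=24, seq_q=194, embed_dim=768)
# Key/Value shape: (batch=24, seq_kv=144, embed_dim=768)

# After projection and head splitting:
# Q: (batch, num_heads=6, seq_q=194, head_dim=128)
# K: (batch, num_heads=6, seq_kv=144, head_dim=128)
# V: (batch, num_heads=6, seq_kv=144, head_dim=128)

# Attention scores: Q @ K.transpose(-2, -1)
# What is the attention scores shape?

Input shape: (24, 194, 768)
Output shape: (24, 6, 194, 144)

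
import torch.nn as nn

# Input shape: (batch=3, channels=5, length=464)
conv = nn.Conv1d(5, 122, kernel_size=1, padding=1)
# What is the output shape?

Input shape: (3, 5, 464)
Output shape: (3, 122, 466)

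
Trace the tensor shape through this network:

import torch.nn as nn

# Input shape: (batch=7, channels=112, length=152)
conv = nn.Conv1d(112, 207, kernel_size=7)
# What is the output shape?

Input shape: (7, 112, 152)
Output shape: (7, 207, 146)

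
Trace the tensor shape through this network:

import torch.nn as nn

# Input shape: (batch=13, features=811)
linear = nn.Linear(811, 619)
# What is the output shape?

Input shape: (13, 811)
Output shape: (13, 619)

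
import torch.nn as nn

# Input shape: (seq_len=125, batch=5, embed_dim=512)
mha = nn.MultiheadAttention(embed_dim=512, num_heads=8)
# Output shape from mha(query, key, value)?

Input shape: (125, 5, 512)
Output shape: (125, 5, 512)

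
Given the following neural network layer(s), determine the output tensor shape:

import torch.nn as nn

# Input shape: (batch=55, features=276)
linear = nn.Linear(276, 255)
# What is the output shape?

Input shape: (55, 276)
Output shape: (55, 255)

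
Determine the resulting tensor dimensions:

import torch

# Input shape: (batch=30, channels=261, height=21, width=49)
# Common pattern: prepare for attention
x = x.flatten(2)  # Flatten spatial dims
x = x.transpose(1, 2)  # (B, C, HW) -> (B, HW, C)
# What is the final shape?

Input shape: (30, 261, 21, 49)
  -> after flatten(2): (30, 261, 1029)
Output shape: (30, 1029, 261)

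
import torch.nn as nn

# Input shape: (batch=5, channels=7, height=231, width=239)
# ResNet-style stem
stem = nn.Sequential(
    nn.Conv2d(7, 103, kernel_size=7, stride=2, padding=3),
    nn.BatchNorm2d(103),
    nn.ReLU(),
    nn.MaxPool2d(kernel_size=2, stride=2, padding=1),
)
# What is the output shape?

Input shape: (5, 7, 231, 239)
  -> after Conv2d 7x7 stride=2: (5, 103, 116, 120)
Output shape: (5, 103, 59, 61)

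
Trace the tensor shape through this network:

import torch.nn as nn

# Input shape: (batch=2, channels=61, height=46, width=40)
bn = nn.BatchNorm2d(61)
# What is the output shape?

Input shape: (2, 61, 46, 40)
Output shape: (2, 61, 46, 40)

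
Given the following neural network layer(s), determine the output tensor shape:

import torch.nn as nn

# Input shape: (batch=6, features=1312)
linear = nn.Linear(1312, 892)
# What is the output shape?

Input shape: (6, 1312)
Output shape: (6, 892)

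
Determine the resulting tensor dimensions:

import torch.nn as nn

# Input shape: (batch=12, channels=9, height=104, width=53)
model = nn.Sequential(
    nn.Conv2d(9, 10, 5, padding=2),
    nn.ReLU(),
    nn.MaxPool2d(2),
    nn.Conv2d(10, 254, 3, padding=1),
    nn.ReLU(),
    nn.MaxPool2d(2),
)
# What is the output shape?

Input shape: (12, 9, 104, 53)
  -> after first Conv2d: (12, 10, 104, 53)
  -> after first MaxPool2d: (12, 10, 52, 26)
  -> after second Conv2d: (12, 254, 52, 26)
Output shape: (12, 254, 26, 13)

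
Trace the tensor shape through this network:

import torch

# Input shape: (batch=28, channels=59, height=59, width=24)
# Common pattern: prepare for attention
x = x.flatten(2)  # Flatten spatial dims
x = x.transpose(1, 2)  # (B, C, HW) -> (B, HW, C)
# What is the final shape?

Input shape: (28, 59, 59, 24)
  -> after flatten(2): (28, 59, 1416)
Output shape: (28, 1416, 59)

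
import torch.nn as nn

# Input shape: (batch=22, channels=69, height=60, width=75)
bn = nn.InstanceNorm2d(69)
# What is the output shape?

Input shape: (22, 69, 60, 75)
Output shape: (22, 69, 60, 75)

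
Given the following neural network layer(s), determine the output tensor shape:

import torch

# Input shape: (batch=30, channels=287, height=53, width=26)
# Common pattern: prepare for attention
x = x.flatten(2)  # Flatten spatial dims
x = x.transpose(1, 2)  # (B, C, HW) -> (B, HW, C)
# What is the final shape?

Input shape: (30, 287, 53, 26)
  -> after flatten(2): (30, 287, 1378)
Output shape: (30, 1378, 287)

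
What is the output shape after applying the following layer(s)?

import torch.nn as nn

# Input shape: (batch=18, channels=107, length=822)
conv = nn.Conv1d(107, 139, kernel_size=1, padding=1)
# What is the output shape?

Input shape: (18, 107, 822)
Output shape: (18, 139, 824)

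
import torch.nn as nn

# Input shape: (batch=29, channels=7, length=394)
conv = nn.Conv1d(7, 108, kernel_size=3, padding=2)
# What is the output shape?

Input shape: (29, 7, 394)
Output shape: (29, 108, 396)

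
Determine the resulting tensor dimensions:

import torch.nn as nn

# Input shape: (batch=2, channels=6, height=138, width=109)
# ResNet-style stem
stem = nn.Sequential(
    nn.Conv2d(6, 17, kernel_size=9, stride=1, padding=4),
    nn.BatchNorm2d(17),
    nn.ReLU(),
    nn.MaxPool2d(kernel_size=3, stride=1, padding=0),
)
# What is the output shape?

Input shape: (2, 6, 138, 109)
  -> after Conv2d 9x9 stride=1: (2, 17, 138, 109)
Output shape: (2, 17, 136, 107)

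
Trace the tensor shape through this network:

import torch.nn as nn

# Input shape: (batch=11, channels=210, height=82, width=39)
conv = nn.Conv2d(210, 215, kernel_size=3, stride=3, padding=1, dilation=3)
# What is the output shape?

Input shape: (11, 210, 82, 39)
Output shape: (11, 215, 26, 12)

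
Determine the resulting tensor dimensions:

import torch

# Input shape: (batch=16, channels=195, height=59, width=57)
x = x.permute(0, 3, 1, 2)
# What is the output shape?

Input shape: (16, 195, 59, 57)
Output shape: (16, 57, 195, 59)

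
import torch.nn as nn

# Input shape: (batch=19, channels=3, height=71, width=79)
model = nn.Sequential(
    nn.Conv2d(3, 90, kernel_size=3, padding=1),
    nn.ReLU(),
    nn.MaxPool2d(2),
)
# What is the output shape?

Input shape: (19, 3, 71, 79)
  -> after Conv2d: (19, 90, 71, 79)
  -> after ReLU: (19, 90, 71, 79)
Output shape: (19, 90, 35, 39)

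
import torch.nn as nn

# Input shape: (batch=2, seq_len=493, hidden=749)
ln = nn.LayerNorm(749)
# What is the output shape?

Input shape: (2, 493, 749)
Output shape: (2, 493, 749)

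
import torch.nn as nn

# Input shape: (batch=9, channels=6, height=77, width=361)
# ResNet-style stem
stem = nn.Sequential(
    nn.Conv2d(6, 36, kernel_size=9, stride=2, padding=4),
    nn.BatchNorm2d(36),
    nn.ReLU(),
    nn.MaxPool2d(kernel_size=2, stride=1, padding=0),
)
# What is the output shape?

Input shape: (9, 6, 77, 361)
  -> after Conv2d 9x9 stride=2: (9, 36, 39, 181)
Output shape: (9, 36, 38, 180)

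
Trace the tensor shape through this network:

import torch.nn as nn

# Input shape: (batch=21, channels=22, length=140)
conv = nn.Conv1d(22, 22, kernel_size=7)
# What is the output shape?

Input shape: (21, 22, 140)
Output shape: (21, 22, 134)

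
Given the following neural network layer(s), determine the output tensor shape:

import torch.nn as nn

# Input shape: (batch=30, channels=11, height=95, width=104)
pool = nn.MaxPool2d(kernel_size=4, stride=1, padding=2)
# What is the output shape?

Input shape: (30, 11, 95, 104)
Output shape: (30, 11, 96, 105)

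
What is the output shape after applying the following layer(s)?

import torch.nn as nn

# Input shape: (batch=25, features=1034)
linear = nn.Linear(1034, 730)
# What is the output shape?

Input shape: (25, 1034)
Output shape: (25, 730)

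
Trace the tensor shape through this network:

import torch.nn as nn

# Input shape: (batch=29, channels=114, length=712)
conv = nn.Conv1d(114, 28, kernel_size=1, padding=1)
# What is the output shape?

Input shape: (29, 114, 712)
Output shape: (29, 28, 714)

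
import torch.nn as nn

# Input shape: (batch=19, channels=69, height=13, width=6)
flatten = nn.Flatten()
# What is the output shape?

Input shape: (19, 69, 13, 6)
Output shape: (19, 5382)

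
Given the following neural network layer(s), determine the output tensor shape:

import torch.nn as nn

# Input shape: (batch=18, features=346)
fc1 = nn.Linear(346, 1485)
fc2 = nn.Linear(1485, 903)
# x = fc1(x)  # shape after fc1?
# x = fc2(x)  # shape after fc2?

Input shape: (18, 346)
  -> after fc1: (18, 1485)
Output shape: (18, 903)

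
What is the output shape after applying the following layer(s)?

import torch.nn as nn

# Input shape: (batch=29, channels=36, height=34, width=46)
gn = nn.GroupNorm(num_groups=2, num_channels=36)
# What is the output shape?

Input shape: (29, 36, 34, 46)
Output shape: (29, 36, 34, 46)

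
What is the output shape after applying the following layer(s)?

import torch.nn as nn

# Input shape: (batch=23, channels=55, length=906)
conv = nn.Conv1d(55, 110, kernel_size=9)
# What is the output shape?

Input shape: (23, 55, 906)
Output shape: (23, 110, 898)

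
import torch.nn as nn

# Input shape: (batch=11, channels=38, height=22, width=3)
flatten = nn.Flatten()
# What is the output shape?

Input shape: (11, 38, 22, 3)
Output shape: (11, 2508)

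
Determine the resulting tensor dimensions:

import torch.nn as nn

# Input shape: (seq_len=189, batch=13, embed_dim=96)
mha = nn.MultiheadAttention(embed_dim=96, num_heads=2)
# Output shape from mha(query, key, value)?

Input shape: (189, 13, 96)
Output shape: (189, 13, 96)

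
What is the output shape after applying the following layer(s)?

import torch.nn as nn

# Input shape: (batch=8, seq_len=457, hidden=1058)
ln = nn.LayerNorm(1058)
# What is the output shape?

Input shape: (8, 457, 1058)
Output shape: (8, 457, 1058)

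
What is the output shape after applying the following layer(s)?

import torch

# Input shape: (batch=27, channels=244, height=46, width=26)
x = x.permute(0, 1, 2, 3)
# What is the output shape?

Input shape: (27, 244, 46, 26)
Output shape: (27, 244, 46, 26)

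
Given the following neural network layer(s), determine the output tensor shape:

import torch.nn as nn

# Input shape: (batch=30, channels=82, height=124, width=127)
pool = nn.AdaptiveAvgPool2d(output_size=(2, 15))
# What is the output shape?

Input shape: (30, 82, 124, 127)
Output shape: (30, 82, 2, 15)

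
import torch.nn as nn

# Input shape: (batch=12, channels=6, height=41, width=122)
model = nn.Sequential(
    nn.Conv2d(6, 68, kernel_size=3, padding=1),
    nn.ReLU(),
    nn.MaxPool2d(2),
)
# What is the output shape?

Input shape: (12, 6, 41, 122)
  -> after Conv2d: (12, 68, 41, 122)
  -> after ReLU: (12, 68, 41, 122)
Output shape: (12, 68, 20, 61)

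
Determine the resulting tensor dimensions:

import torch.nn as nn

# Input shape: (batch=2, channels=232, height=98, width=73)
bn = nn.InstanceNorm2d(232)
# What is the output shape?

Input shape: (2, 232, 98, 73)
Output shape: (2, 232, 98, 73)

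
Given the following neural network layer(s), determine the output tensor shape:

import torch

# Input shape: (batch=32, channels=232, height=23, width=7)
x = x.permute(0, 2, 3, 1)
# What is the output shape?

Input shape: (32, 232, 23, 7)
Output shape: (32, 23, 7, 232)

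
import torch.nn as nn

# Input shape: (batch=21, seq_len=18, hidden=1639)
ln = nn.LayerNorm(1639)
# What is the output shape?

Input shape: (21, 18, 1639)
Output shape: (21, 18, 1639)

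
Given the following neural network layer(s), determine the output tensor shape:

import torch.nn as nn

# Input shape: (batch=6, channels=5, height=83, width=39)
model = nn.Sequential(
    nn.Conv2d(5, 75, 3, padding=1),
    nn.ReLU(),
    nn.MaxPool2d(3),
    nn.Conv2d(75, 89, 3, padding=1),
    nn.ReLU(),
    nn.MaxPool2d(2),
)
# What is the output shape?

Input shape: (6, 5, 83, 39)
  -> after first Conv2d: (6, 75, 83, 39)
  -> after first MaxPool2d: (6, 75, 27, 13)
  -> after second Conv2d: (6, 89, 27, 13)
Output shape: (6, 89, 13, 6)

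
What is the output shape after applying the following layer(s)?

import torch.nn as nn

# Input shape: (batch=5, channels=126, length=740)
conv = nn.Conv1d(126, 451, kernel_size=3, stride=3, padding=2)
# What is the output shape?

Input shape: (5, 126, 740)
Output shape: (5, 451, 248)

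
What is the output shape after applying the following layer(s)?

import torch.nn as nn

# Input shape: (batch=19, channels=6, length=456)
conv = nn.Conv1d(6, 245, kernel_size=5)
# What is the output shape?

Input shape: (19, 6, 456)
Output shape: (19, 245, 452)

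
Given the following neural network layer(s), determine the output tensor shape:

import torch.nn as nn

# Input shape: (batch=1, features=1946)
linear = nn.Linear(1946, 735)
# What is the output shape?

Input shape: (1, 1946)
Output shape: (1, 735)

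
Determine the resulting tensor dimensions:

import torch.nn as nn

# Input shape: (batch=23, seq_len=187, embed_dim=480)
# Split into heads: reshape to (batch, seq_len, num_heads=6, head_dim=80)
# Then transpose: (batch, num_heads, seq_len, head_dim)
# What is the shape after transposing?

Input shape: (23, 187, 480)
  -> after reshape: (23, 187, 6, 80)
Output shape: (23, 6, 187, 80)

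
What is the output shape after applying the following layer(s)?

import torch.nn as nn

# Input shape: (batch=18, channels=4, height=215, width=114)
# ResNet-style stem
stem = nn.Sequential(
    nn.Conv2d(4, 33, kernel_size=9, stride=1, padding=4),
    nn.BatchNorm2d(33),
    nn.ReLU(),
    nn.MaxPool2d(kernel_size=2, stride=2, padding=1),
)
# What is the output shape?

Input shape: (18, 4, 215, 114)
  -> after Conv2d 9x9 stride=1: (18, 33, 215, 114)
Output shape: (18, 33, 108, 58)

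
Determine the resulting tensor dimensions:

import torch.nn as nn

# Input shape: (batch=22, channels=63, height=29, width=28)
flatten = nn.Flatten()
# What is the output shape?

Input shape: (22, 63, 29, 28)
Output shape: (22, 51156)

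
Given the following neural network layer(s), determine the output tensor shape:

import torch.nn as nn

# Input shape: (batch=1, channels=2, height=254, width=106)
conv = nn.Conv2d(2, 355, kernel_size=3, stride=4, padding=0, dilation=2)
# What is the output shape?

Input shape: (1, 2, 254, 106)
Output shape: (1, 355, 63, 26)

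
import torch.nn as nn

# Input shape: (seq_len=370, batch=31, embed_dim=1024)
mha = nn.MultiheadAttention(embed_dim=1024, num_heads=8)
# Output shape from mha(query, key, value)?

Input shape: (370, 31, 1024)
Output shape: (370, 31, 1024)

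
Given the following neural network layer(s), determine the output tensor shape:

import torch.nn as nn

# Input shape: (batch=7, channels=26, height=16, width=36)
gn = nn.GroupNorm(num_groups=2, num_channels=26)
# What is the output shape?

Input shape: (7, 26, 16, 36)
Output shape: (7, 26, 16, 36)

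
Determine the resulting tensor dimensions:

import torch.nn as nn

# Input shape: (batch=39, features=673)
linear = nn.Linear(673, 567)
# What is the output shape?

Input shape: (39, 673)
Output shape: (39, 567)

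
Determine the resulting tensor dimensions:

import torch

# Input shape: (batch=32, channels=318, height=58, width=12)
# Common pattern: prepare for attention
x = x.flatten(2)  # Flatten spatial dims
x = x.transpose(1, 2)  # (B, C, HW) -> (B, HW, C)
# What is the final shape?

Input shape: (32, 318, 58, 12)
  -> after flatten(2): (32, 318, 696)
Output shape: (32, 696, 318)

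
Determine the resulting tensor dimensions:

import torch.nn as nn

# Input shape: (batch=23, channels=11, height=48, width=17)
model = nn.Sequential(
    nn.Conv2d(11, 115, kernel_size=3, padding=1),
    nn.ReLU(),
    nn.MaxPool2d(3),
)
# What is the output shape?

Input shape: (23, 11, 48, 17)
  -> after Conv2d: (23, 115, 48, 17)
  -> after ReLU: (23, 115, 48, 17)
Output shape: (23, 115, 16, 5)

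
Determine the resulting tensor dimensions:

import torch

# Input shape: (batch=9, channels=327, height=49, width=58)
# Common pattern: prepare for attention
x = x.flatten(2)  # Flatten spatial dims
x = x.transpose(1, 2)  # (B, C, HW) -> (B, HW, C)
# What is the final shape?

Input shape: (9, 327, 49, 58)
  -> after flatten(2): (9, 327, 2842)
Output shape: (9, 2842, 327)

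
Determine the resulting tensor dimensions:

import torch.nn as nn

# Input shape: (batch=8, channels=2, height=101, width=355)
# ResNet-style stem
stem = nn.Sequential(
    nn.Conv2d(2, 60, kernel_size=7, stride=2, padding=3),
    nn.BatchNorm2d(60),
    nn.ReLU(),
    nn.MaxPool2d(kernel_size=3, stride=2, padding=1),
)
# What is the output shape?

Input shape: (8, 2, 101, 355)
  -> after Conv2d 7x7 stride=2: (8, 60, 51, 178)
Output shape: (8, 60, 26, 89)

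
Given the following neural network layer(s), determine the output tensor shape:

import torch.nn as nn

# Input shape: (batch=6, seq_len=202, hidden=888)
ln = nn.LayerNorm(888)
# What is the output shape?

Input shape: (6, 202, 888)
Output shape: (6, 202, 888)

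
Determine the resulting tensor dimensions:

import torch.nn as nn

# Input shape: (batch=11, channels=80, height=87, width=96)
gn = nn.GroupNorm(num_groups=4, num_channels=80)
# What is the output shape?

Input shape: (11, 80, 87, 96)
Output shape: (11, 80, 87, 96)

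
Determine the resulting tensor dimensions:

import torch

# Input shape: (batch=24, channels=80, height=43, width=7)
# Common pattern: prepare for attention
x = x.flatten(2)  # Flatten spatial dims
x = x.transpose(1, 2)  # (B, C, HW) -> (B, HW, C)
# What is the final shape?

Input shape: (24, 80, 43, 7)
  -> after flatten(2): (24, 80, 301)
Output shape: (24, 301, 80)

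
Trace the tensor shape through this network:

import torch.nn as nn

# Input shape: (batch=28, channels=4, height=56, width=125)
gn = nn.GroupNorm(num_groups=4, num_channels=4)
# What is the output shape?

Input shape: (28, 4, 56, 125)
Output shape: (28, 4, 56, 125)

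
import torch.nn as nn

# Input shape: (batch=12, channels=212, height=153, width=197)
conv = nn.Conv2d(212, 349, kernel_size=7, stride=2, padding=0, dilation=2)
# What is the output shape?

Input shape: (12, 212, 153, 197)
Output shape: (12, 349, 71, 93)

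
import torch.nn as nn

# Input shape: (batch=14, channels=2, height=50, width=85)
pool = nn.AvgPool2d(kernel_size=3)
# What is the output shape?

Input shape: (14, 2, 50, 85)
Output shape: (14, 2, 16, 28)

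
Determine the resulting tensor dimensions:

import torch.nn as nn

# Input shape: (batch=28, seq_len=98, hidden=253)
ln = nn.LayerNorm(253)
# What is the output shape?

Input shape: (28, 98, 253)
Output shape: (28, 98, 253)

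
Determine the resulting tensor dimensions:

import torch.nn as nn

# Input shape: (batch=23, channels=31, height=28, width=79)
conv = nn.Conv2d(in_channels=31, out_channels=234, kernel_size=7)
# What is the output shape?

Input shape: (23, 31, 28, 79)
Output shape: (23, 234, 22, 73)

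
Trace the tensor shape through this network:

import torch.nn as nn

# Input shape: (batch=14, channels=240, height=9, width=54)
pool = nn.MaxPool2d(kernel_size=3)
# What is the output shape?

Input shape: (14, 240, 9, 54)
Output shape: (14, 240, 3, 18)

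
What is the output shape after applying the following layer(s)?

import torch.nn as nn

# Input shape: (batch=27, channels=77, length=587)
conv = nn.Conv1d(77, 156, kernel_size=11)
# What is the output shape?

Input shape: (27, 77, 587)
Output shape: (27, 156, 577)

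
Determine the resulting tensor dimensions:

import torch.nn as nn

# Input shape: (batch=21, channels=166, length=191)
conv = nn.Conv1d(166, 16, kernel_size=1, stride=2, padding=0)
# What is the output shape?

Input shape: (21, 166, 191)
Output shape: (21, 16, 96)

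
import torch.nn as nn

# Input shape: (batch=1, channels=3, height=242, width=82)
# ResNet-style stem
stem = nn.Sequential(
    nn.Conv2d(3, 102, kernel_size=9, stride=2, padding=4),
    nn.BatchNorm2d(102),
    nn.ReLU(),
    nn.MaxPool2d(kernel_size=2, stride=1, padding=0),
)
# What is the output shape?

Input shape: (1, 3, 242, 82)
  -> after Conv2d 9x9 stride=2: (1, 102, 121, 41)
Output shape: (1, 102, 120, 40)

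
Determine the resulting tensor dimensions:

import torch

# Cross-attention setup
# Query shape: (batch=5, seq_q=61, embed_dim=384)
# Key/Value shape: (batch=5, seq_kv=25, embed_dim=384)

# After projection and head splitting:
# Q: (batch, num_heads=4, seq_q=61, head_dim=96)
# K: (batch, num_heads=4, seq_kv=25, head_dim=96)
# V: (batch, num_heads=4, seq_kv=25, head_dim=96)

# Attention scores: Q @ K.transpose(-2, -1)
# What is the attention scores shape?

Input shape: (5, 61, 384)
Output shape: (5, 4, 61, 25)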